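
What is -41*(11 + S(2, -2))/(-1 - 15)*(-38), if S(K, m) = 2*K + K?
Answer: -13243/8 ≈ -1655.4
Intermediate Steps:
S(K, m) = 3*K
-41*(11 + S(2, -2))/(-1 - 15)*(-38) = -41*(11 + 3*2)/(-1 - 15)*(-38) = -41*(11 + 6)/(-16)*(-38) = -697*(-1)/16*(-38) = -41*(-17/16)*(-38) = (697/16)*(-38) = -13243/8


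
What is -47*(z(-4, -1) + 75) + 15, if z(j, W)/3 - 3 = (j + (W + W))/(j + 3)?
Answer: -4779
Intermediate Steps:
z(j, W) = 9 + 3*(j + 2*W)/(3 + j) (z(j, W) = 9 + 3*((j + (W + W))/(j + 3)) = 9 + 3*((j + 2*W)/(3 + j)) = 9 + 3*(j + 2*W)/(3 + j))
-47*(z(-4, -1) + 75) + 15 = -47*(3*(9 + 2*(-1) + 4*(-4))/(3 - 4) + 75) + 15 = -47*(3*(9 - 2 - 16)/(-1) + 75) + 15 = -47*(3*(-1)*(-9) + 75) + 15 = -47*(27 + 75) + 15 = -47*102 + 15 = -4794 + 15 = -4779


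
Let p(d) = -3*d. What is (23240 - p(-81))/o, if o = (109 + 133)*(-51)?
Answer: -22997/12342 ≈ -1.8633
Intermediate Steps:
o = -12342 (o = 242*(-51) = -12342)
(23240 - p(-81))/o = (23240 - (-3)*(-81))/(-12342) = (23240 - 1*243)*(-1/12342) = (23240 - 243)*(-1/12342) = 22997*(-1/12342) = -22997/12342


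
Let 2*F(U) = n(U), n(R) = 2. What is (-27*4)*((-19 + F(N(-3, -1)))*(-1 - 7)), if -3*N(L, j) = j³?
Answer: -15552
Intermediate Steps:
N(L, j) = -j³/3
F(U) = 1 (F(U) = (½)*2 = 1)
(-27*4)*((-19 + F(N(-3, -1)))*(-1 - 7)) = (-27*4)*((-19 + 1)*(-1 - 7)) = -(-1944)*(-8) = -108*144 = -15552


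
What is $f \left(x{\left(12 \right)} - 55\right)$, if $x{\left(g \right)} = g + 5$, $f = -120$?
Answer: $4560$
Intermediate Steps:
$x{\left(g \right)} = 5 + g$
$f \left(x{\left(12 \right)} - 55\right) = - 120 \left(\left(5 + 12\right) - 55\right) = - 120 \left(17 - 55\right) = \left(-120\right) \left(-38\right) = 4560$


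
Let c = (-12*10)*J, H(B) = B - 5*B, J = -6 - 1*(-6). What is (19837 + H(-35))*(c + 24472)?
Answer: 488877144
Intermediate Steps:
J = 0 (J = -6 + 6 = 0)
H(B) = -4*B
c = 0 (c = -12*10*0 = -120*0 = 0)
(19837 + H(-35))*(c + 24472) = (19837 - 4*(-35))*(0 + 24472) = (19837 + 140)*24472 = 19977*24472 = 488877144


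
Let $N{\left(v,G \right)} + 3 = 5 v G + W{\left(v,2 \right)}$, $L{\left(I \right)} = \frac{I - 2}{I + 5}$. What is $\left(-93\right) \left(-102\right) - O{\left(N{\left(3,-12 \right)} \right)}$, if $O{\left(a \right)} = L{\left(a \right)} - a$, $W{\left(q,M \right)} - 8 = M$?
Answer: $\frac{223487}{24} \approx 9312.0$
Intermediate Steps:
$W{\left(q,M \right)} = 8 + M$
$L{\left(I \right)} = \frac{-2 + I}{5 + I}$
$N{\left(v,G \right)} = 7 + 5 G v$ ($N{\left(v,G \right)} = -3 + \left(5 v G + \left(8 + 2\right)\right) = -3 + \left(5 G v + 10\right) = -3 + \left(10 + 5 G v\right) = 7 + 5 G v$)
$O{\left(a \right)} = - a + \frac{-2 + a}{5 + a}$ ($O{\left(a \right)} = \frac{-2 + a}{5 + a} - a = - a + \frac{-2 + a}{5 + a}$)
$\left(-93\right) \left(-102\right) - O{\left(N{\left(3,-12 \right)} \right)} = \left(-93\right) \left(-102\right) - \frac{-2 + \left(7 + 5 \left(-12\right) 3\right) - \left(7 + 5 \left(-12\right) 3\right) \left(5 + \left(7 + 5 \left(-12\right) 3\right)\right)}{5 + \left(7 + 5 \left(-12\right) 3\right)} = 9486 - \frac{-2 + \left(7 - 180\right) - \left(7 - 180\right) \left(5 + \left(7 - 180\right)\right)}{5 + \left(7 - 180\right)} = 9486 - \frac{-2 - 173 - - 173 \left(5 - 173\right)}{5 - 173} = 9486 - \frac{-2 - 173 - \left(-173\right) \left(-168\right)}{-168} = 9486 - - \frac{-2 - 173 - 29064}{168} = 9486 - \left(- \frac{1}{168}\right) \left(-29239\right) = 9486 - \frac{4177}{24} = \frac{223487}{24}$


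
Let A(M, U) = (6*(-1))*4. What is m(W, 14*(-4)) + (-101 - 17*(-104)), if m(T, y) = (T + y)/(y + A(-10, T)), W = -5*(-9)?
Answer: 133371/80 ≈ 1667.1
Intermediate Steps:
A(M, U) = -24 (A(M, U) = -6*4 = -24)
W = 45
m(T, y) = (T + y)/(-24 + y) (m(T, y) = (T + y)/(y - 24) = (T + y)/(-24 + y))
m(W, 14*(-4)) + (-101 - 17*(-104)) = (45 + 14*(-4))/(-24 + 14*(-4)) + (-101 - 17*(-104)) = (45 - 56)/(-24 - 56) + (-101 + 1768) = -11/(-80) + 1667 = -1/80*(-11) + 1667 = 11/80 + 1667 = 133371/80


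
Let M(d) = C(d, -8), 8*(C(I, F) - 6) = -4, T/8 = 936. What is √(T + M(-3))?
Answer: √29974/2 ≈ 86.565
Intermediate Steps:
T = 7488 (T = 8*936 = 7488)
C(I, F) = 11/2 (C(I, F) = 6 + (⅛)*(-4) = 6 - ½ = 11/2)
M(d) = 11/2
√(T + M(-3)) = √(7488 + 11/2) = √(14987/2) = √29974/2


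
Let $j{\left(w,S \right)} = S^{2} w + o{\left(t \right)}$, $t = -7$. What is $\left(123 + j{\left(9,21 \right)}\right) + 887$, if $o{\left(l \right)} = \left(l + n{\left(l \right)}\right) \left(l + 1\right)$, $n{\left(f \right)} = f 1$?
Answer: $5063$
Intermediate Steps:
$n{\left(f \right)} = f$
$o{\left(l \right)} = 2 l \left(1 + l\right)$ ($o{\left(l \right)} = \left(l + l\right) \left(l + 1\right) = 2 l \left(1 + l\right)$)
$j{\left(w,S \right)} = 84 + w S^{2}$ ($j{\left(w,S \right)} = S^{2} w + 2 \left(-7\right) \left(1 - 7\right) = w S^{2} + 2 \left(-7\right) \left(-6\right) = w S^{2} + 84 = 84 + w S^{2}$)
$\left(123 + j{\left(9,21 \right)}\right) + 887 = \left(123 + \left(84 + 9 \cdot 21^{2}\right)\right) + 887 = \left(123 + \left(84 + 9 \cdot 441\right)\right) + 887 = \left(123 + \left(84 + 3969\right)\right) + 887 = \left(123 + 4053\right) + 887 = 4176 + 887 = 5063$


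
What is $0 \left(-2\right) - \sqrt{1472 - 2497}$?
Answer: $- 5 i \sqrt{41} \approx - 32.016 i$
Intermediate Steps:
$0 \left(-2\right) - \sqrt{1472 - 2497} = 0 - \sqrt{-1025} = 0 - 5 i \sqrt{41} = - 5 i \sqrt{41}$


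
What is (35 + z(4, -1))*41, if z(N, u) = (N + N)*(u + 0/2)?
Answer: 1107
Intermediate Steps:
z(N, u) = 2*N*u (z(N, u) = (2*N)*(u + 0*(½)) = (2*N)*(u + 0) = (2*N)*u = 2*N*u)
(35 + z(4, -1))*41 = (35 + 2*4*(-1))*41 = (35 - 8)*41 = 27*41 = 1107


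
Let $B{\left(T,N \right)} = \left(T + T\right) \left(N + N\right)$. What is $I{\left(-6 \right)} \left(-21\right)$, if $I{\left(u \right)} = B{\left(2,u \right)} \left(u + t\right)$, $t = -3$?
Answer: $-9072$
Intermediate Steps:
$B{\left(T,N \right)} = 4 N T$ ($B{\left(T,N \right)} = 2 T 2 N = 4 N T$)
$I{\left(u \right)} = 8 u \left(-3 + u\right)$ ($I{\left(u \right)} = 4 u 2 \left(u - 3\right) = 8 u \left(-3 + u\right)$)
$I{\left(-6 \right)} \left(-21\right) = 8 \left(-6\right) \left(-3 - 6\right) \left(-21\right) = 8 \left(-6\right) \left(-9\right) \left(-21\right) = 432 \left(-21\right) = -9072$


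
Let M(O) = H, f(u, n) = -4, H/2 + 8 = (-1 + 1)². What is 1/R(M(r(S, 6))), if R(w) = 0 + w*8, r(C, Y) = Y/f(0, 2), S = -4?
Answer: -1/128 ≈ -0.0078125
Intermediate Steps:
H = -16 (H = -16 + 2*(-1 + 1)² = -16 + 2*0² = -16 + 2*0 = -16 + 0 = -16)
r(C, Y) = -Y/4 (r(C, Y) = Y/(-4) = Y*(-¼) = -Y/4)
M(O) = -16
R(w) = 8*w (R(w) = 0 + 8*w = 8*w)
1/R(M(r(S, 6))) = 1/(8*(-16)) = 1/(-128) = -1/128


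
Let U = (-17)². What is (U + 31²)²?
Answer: 1562500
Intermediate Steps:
U = 289
(U + 31²)² = (289 + 31²)² = (289 + 961)² = 1250² = 1562500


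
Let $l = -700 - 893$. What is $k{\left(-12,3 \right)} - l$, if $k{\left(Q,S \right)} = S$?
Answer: $1596$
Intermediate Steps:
$l = -1593$
$k{\left(-12,3 \right)} - l = 3 - -1593 = 3 + 1593 = 1596$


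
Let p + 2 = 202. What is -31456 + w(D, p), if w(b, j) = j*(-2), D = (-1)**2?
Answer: -31856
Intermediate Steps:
p = 200 (p = -2 + 202 = 200)
D = 1
w(b, j) = -2*j
-31456 + w(D, p) = -31456 - 2*200 = -31456 - 400 = -31856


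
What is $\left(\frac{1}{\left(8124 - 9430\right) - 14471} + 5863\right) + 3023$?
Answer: $\frac{140194421}{15777} \approx 8886.0$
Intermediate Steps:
$\left(\frac{1}{\left(8124 - 9430\right) - 14471} + 5863\right) + 3023 = \left(\frac{1}{-1306 - 14471} + 5863\right) + 3023 = \left(\frac{1}{-15777} + 5863\right) + 3023 = \left(- \frac{1}{15777} + 5863\right) + 3023 = \frac{92500550}{15777} + 3023 = \frac{140194421}{15777}$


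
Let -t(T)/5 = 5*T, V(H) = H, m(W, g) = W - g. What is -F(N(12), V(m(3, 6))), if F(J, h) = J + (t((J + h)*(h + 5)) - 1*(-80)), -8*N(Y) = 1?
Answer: -1889/8 ≈ -236.13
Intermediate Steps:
N(Y) = -⅛ (N(Y) = -⅛*1 = -⅛)
t(T) = -25*T
F(J, h) = 80 + J - 25*(5 + h)*(J + h) (F(J, h) = J + (-25*(J + h)*(h + 5) - 1*(-80)) = J + (-25*(J + h)*(5 + h) + 80) = J + (-25*(5 + h)*(J + h) + 80) = J + (80 - 25*(5 + h)*(J + h)) = 80 + J - 25*(5 + h)*(J + h))
-F(N(12), V(m(3, 6))) = -(80 - 125*(3 - 1*6) - 124*(-⅛) - 25*(3 - 1*6)² - 25*(-⅛)*(3 - 1*6)) = -(80 - 125*(3 - 6) + 31/2 - 25*(3 - 6)² - 25*(-⅛)*(3 - 6)) = -(80 - 125*(-3) + 31/2 - 25*(-3)² - 25*(-⅛)*(-3)) = -(80 + 375 + 31/2 - 25*9 - 75/8) = -(80 + 375 + 31/2 - 225 - 75/8) = -1*1889/8 = -1889/8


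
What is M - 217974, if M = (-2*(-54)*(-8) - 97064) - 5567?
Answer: -321469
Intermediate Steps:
M = -103495 (M = (108*(-8) - 97064) - 5567 = (-864 - 97064) - 5567 = -97928 - 5567 = -103495)
M - 217974 = -103495 - 217974 = -321469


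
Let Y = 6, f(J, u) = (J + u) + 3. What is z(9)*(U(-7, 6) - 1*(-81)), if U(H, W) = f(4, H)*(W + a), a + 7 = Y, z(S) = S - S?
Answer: 0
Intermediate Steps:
z(S) = 0
f(J, u) = 3 + J + u
a = -1 (a = -7 + 6 = -1)
U(H, W) = (-1 + W)*(7 + H) (U(H, W) = (3 + 4 + H)*(W - 1) = (7 + H)*(-1 + W) = (-1 + W)*(7 + H))
z(9)*(U(-7, 6) - 1*(-81)) = 0*((-1 + 6)*(7 - 7) - 1*(-81)) = 0*(5*0 + 81) = 0*(0 + 81) = 0*81 = 0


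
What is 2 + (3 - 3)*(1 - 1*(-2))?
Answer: 2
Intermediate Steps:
2 + (3 - 3)*(1 - 1*(-2)) = 2 + 0*(1 + 2) = 2 + 0*3 = 2 + 0 = 2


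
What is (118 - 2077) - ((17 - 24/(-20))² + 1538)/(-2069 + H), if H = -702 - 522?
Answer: -4357512/2225 ≈ -1958.4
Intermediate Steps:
H = -1224
(118 - 2077) - ((17 - 24/(-20))² + 1538)/(-2069 + H) = (118 - 2077) - ((17 - 24/(-20))² + 1538)/(-2069 - 1224) = -1959 - ((17 - 24*(-1/20))² + 1538)/(-3293) = -1959 - ((17 + 6/5)² + 1538)*(-1)/3293 = -1959 - ((91/5)² + 1538)*(-1)/3293 = -1959 - (8281/25 + 1538)*(-1)/3293 = -1959 - 46731*(-1)/(25*3293) = -1959 - 1*(-1263/2225) = -1959 + 1263/2225 = -4357512/2225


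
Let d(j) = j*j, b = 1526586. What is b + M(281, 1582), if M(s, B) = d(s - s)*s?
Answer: 1526586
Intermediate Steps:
d(j) = j²
M(s, B) = 0 (M(s, B) = (s - s)²*s = 0²*s = 0*s = 0)
b + M(281, 1582) = 1526586 + 0 = 1526586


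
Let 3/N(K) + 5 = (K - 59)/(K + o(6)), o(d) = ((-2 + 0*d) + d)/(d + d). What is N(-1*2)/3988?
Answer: 15/630104 ≈ 2.3806e-5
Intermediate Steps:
o(d) = (-2 + d)/(2*d) (o(d) = ((-2 + 0) + d)/((2*d)) = (-2 + d)*(1/(2*d)) = (-2 + d)/(2*d))
N(K) = 3/(-5 + (-59 + K)/(⅓ + K)) (N(K) = 3/(-5 + (K - 59)/(K + (½)*(-2 + 6)/6)) = 3/(-5 + (-59 + K)/(K + (½)*(⅙)*4)) = 3/(-5 + (-59 + K)/(K + ⅓)) = 3/(-5 + (-59 + K)/(⅓ + K)))
N(-1*2)/3988 = (3*(-1 - (-3)*2)/(2*(91 + 6*(-1*2))))/3988 = (3*(-1 - 3*(-2))/(2*(91 + 6*(-2))))*(1/3988) = (3*(-1 + 6)/(2*(91 - 12)))*(1/3988) = ((3/2)*5/79)*(1/3988) = ((3/2)*(1/79)*5)*(1/3988) = (15/158)*(1/3988) = 15/630104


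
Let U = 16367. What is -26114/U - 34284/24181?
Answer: -1192588862/395770427 ≈ -3.0133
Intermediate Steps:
-26114/U - 34284/24181 = -26114/16367 - 34284/24181 = -1192588862/395770427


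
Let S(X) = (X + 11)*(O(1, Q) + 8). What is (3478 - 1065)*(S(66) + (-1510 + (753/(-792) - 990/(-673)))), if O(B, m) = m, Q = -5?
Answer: -548113073063/177672 ≈ -3.0850e+6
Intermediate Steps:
S(X) = 33 + 3*X (S(X) = (X + 11)*(-5 + 8) = (11 + X)*3 = 33 + 3*X)
(3478 - 1065)*(S(66) + (-1510 + (753/(-792) - 990/(-673)))) = (3478 - 1065)*((33 + 3*66) + (-1510 + (753/(-792) - 990/(-673)))) = 2413*((33 + 198) + (-1510 + (753*(-1/792) - 990*(-1/673)))) = 2413*(231 + (-1510 + (-251/264 + 990/673))) = 2413*(231 + (-1510 + 92437/177672)) = 2413*(231 - 268192283/177672) = 2413*(-227150051/177672) = -548113073063/177672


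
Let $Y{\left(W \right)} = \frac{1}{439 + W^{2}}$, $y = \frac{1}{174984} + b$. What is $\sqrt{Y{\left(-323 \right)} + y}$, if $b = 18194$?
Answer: $\frac{\sqrt{1492870820538575545485}}{286448808} \approx 134.89$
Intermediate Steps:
$y = \frac{3183658897}{174984}$ ($y = \frac{1}{174984} + 18194 = \frac{3183658897}{174984} \approx 18194.0$)
$\sqrt{Y{\left(-323 \right)} + y} = \sqrt{\frac{1}{439 + \left(-323\right)^{2}} + \frac{3183658897}{174984}} = \sqrt{\frac{1}{439 + 104329} + \frac{3183658897}{174984}} = \sqrt{\frac{1}{104768} + \frac{3183658897}{174984}} = \sqrt{\frac{41693196936985}{2291590464}} = \frac{\sqrt{1492870820538575545485}}{286448808}$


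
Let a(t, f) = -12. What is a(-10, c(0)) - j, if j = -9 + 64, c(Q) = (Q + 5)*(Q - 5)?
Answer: -67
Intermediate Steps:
c(Q) = (-5 + Q)*(5 + Q) (c(Q) = (5 + Q)*(-5 + Q) = (-5 + Q)*(5 + Q))
j = 55
a(-10, c(0)) - j = -12 - 1*55 = -12 - 55 = -67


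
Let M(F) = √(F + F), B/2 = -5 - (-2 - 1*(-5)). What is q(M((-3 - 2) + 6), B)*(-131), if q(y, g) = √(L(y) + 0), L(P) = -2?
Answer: -131*I*√2 ≈ -185.26*I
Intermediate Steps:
B = -16 (B = 2*(-5 - (-2 - 1*(-5))) = 2*(-5 - (-2 + 5)) = 2*(-5 - 1*3) = 2*(-5 - 3) = 2*(-8) = -16)
M(F) = √2*√F (M(F) = √(2*F) = √2*√F)
q(y, g) = I*√2 (q(y, g) = √(-2 + 0) = √(-2) = I*√2)
q(M((-3 - 2) + 6), B)*(-131) = (I*√2)*(-131) = -131*I*√2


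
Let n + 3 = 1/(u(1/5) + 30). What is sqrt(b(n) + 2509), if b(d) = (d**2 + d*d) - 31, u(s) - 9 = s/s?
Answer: sqrt(3993122)/40 ≈ 49.957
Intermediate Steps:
u(s) = 10 (u(s) = 9 + s/s = 9 + 1 = 10)
n = -119/40 (n = -3 + 1/(10 + 30) = -3 + 1/40 = -119/40 ≈ -2.9750)
b(d) = -31 + 2*d**2 (b(d) = (d**2 + d**2) - 31 = 2*d**2 - 31 = -31 + 2*d**2)
sqrt(b(n) + 2509) = sqrt((-31 + 2*(-119/40)**2) + 2509) = sqrt((-31 + 2*(14161/1600)) + 2509) = sqrt((-31 + 14161/800) + 2509) = sqrt(-10639/800 + 2509) = sqrt(1996561/800) = sqrt(3993122)/40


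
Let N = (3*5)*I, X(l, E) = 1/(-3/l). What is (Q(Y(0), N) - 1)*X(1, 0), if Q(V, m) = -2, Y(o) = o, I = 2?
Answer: 1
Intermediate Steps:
X(l, E) = -l/3
N = 30 (N = (3*5)*2 = 15*2 = 30)
(Q(Y(0), N) - 1)*X(1, 0) = (-2 - 1)*(-⅓*1) = -3*(-⅓) = 1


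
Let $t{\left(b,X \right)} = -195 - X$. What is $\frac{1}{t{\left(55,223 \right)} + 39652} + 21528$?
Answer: $\frac{844629553}{39234} \approx 21528.0$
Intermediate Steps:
$\frac{1}{t{\left(55,223 \right)} + 39652} + 21528 = \frac{1}{\left(-195 - 223\right) + 39652} + 21528 = \frac{1}{-418 + 39652} + 21528 = \frac{1}{39234} + 21528 = \frac{844629553}{39234}$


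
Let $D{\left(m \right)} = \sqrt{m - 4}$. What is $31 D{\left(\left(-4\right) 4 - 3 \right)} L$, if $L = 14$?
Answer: $434 i \sqrt{23} \approx 2081.4 i$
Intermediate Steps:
$D{\left(m \right)} = \sqrt{-4 + m}$
$31 D{\left(\left(-4\right) 4 - 3 \right)} L = 31 \sqrt{-4 - 19} \cdot 14 = 31 \sqrt{-23} \cdot 14 = 31 i \sqrt{23} \cdot 14 = 434 i \sqrt{23}$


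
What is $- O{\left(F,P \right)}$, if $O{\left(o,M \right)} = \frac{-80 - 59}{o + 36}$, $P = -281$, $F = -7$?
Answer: $\frac{139}{29} \approx 4.7931$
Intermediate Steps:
$O{\left(o,M \right)} = - \frac{139}{36 + o}$
$- O{\left(F,P \right)} = - \frac{-139}{36 - 7} = - \frac{-139}{29} = \left(-1\right) \left(- \frac{139}{29}\right) = \frac{139}{29}$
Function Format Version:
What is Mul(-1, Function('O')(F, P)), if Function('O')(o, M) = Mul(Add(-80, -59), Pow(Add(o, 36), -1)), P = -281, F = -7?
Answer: Rational(139, 29) ≈ 4.7931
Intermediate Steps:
Function('O')(o, M) = Mul(-139, Pow(Add(36, o), -1))
Mul(-1, Function('O')(F, P)) = Mul(-1, Mul(-139, Pow(Add(36, -7), -1))) = Mul(-1, Mul(-139, Pow(29, -1))) = Mul(-1, Mul(-139, Rational(1, 29))) = Mul(-1, Rational(-139, 29)) = Rational(139, 29)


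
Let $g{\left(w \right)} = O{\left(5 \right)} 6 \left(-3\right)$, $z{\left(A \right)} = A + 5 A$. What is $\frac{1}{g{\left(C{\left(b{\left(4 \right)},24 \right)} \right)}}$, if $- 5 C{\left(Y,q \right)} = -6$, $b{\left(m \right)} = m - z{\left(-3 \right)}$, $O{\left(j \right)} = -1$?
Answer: $\frac{1}{18} \approx 0.055556$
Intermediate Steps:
$z{\left(A \right)} = 6 A$
$b{\left(m \right)} = 18 + m$ ($b{\left(m \right)} = m - 6 \left(-3\right) = m - -18 = m + 18 = 18 + m$)
$C{\left(Y,q \right)} = \frac{6}{5}$ ($C{\left(Y,q \right)} = \left(- \frac{1}{5}\right) \left(-6\right) = \frac{6}{5}$)
$g{\left(w \right)} = 18$ ($g{\left(w \right)} = \left(-1\right) 6 \left(-3\right) = \left(-6\right) \left(-3\right) = 18$)
$\frac{1}{g{\left(C{\left(b{\left(4 \right)},24 \right)} \right)}} = \frac{1}{18}$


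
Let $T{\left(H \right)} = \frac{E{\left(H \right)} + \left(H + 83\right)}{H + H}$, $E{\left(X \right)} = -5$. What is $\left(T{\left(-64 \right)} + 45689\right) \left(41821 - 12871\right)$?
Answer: $\frac{42326188275}{32} \approx 1.3227 \cdot 10^{9}$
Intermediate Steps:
$T{\left(H \right)} = \frac{78 + H}{2 H}$ ($T{\left(H \right)} = \frac{-5 + \left(H + 83\right)}{H + H} = \frac{-5 + \left(83 + H\right)}{2 H} = \left(78 + H\right) \frac{1}{2 H} = \frac{78 + H}{2 H}$)
$\left(T{\left(-64 \right)} + 45689\right) \left(41821 - 12871\right) = \left(\frac{78 - 64}{2 \left(-64\right)} + 45689\right) \left(41821 - 12871\right) = \left(\frac{1}{2} \left(- \frac{1}{64}\right) 14 + 45689\right) 28950 = \left(- \frac{7}{64} + 45689\right) 28950 = \frac{2924089}{64} \cdot 28950 = \frac{42326188275}{32}$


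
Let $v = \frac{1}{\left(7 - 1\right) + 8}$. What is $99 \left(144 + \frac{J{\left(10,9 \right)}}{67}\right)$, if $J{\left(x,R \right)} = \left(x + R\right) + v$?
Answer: $\frac{13398561}{938} \approx 14284.0$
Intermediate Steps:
$v = \frac{1}{14}$ ($v = \frac{1}{\left(7 - 1\right) + 8} = \frac{1}{6 + 8} = \frac{1}{14} \approx 0.071429$)
$J{\left(x,R \right)} = \frac{1}{14} + R + x$ ($J{\left(x,R \right)} = \left(x + R\right) + \frac{1}{14} = \left(R + x\right) + \frac{1}{14} = \frac{1}{14} + R + x$)
$99 \left(144 + \frac{J{\left(10,9 \right)}}{67}\right) = 99 \left(144 + \frac{\frac{1}{14} + 9 + 10}{67}\right) = 99 \left(144 + \frac{267}{14} \cdot \frac{1}{67}\right) = 99 \left(144 + \frac{267}{938}\right) = 99 \cdot \frac{135339}{938} = \frac{13398561}{938}$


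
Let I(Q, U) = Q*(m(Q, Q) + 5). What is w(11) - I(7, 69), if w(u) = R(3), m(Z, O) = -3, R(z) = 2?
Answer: -12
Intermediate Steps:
I(Q, U) = 2*Q (I(Q, U) = Q*(-3 + 5) = Q*2 = 2*Q)
w(u) = 2
w(11) - I(7, 69) = 2 - 2*7 = 2 - 1*14 = 2 - 14 = -12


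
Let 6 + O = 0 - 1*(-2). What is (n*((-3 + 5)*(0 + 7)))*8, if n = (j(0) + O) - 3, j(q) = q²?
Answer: -784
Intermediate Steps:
O = -4 (O = -6 + (0 - 1*(-2)) = -6 + (0 + 2) = -6 + 2 = -4)
n = -7 (n = (0² - 4) - 3 = (0 - 4) - 3 = -4 - 3 = -7)
(n*((-3 + 5)*(0 + 7)))*8 = -7*(-3 + 5)*(0 + 7)*8 = -14*7*8 = -7*14*8 = -98*8 = -784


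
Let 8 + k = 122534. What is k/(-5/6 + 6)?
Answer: 735156/31 ≈ 23715.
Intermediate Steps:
k = 122526 (k = -8 + 122534 = 122526)
k/(-5/6 + 6) = 122526/(-5/6 + 6) = 122526/(-5*⅙ + 6) = 122526/(-⅚ + 6) = 122526/(31/6) = (6/31)*122526 = 735156/31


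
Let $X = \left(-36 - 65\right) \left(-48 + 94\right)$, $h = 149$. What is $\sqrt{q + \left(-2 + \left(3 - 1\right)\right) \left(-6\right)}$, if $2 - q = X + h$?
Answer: $\sqrt{4499} \approx 67.075$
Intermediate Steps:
$X = -4646$ ($X = \left(-101\right) 46 = -4646$)
$q = 4499$ ($q = 2 - \left(-4646 + 149\right) = 2 - -4497 = 2 + 4497 = 4499$)
$\sqrt{q + \left(-2 + \left(3 - 1\right)\right) \left(-6\right)} = \sqrt{4499 + \left(-2 + \left(3 - 1\right)\right) \left(-6\right)} = \sqrt{4499 + \left(-2 + 2\right) \left(-6\right)} = \sqrt{4499 + 0 \left(-6\right)} = \sqrt{4499 + 0} = \sqrt{4499}$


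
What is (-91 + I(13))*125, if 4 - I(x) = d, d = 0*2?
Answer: -10875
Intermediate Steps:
d = 0
I(x) = 4 (I(x) = 4 - 1*0 = 4 + 0 = 4)
(-91 + I(13))*125 = (-91 + 4)*125 = -87*125 = -10875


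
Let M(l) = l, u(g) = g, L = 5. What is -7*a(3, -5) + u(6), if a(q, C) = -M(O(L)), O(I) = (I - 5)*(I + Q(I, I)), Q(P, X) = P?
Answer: 6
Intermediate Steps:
O(I) = 2*I*(-5 + I) (O(I) = (I - 5)*(I + I) = (-5 + I)*(2*I) = 2*I*(-5 + I))
a(q, C) = 0 (a(q, C) = -2*5*(-5 + 5) = -2*5*0 = -1*0 = 0)
-7*a(3, -5) + u(6) = -7*0 + 6 = 0 + 6 = 6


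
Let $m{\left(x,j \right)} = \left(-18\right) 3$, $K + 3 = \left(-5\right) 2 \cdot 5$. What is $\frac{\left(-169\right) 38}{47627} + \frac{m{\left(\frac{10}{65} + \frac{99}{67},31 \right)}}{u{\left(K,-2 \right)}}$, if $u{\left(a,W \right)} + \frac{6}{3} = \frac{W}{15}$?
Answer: $\frac{19186183}{762032} \approx 25.178$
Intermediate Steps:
$K = -53$ ($K = -3 + \left(-5\right) 2 \cdot 5 = -3 - 50 = -53$)
$u{\left(a,W \right)} = -2 + \frac{W}{15}$
$m{\left(x,j \right)} = -54$
$\frac{\left(-169\right) 38}{47627} + \frac{m{\left(\frac{10}{65} + \frac{99}{67},31 \right)}}{u{\left(K,-2 \right)}} = \frac{\left(-169\right) 38}{47627} - \frac{54}{-2 + \frac{1}{15} \left(-2\right)} = \left(-6422\right) \frac{1}{47627} - \frac{54}{-2 - \frac{2}{15}} = - \frac{6422}{47627} - \frac{54}{- \frac{32}{15}} = - \frac{6422}{47627} - - \frac{405}{16} = - \frac{6422}{47627} + \frac{405}{16} = \frac{19186183}{762032}$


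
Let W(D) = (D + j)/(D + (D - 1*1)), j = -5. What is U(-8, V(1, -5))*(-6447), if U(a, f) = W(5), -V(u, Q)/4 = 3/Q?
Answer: 0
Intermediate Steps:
V(u, Q) = -12/Q
W(D) = (-5 + D)/(-1 + 2*D) (W(D) = (D - 5)/(D + (D - 1*1)) = (-5 + D)/(D + (D - 1)) = (-5 + D)/(D + (-1 + D)) = (-5 + D)/(-1 + 2*D))
U(a, f) = 0 (U(a, f) = (-5 + 5)/(-1 + 2*5) = 0/(-1 + 10) = 0/9 = (⅑)*0 = 0)
U(-8, V(1, -5))*(-6447) = 0*(-6447) = 0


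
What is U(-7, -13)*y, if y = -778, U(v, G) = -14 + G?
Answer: 21006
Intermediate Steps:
U(-7, -13)*y = (-14 - 13)*(-778) = -27*(-778) = 21006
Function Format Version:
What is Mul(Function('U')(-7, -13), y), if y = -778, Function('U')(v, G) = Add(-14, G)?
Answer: 21006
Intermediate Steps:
Mul(Function('U')(-7, -13), y) = Mul(Add(-14, -13), -778) = Mul(-27, -778) = 21006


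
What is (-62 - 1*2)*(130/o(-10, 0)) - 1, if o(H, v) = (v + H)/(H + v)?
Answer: -8321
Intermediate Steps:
o(H, v) = 1 (o(H, v) = (H + v)/(H + v) = 1)
(-62 - 1*2)*(130/o(-10, 0)) - 1 = (-62 - 1*2)*(130/1) - 1 = (-62 - 2)*(130*1) - 1 = -64*130 - 1 = -8320 - 1 = -8321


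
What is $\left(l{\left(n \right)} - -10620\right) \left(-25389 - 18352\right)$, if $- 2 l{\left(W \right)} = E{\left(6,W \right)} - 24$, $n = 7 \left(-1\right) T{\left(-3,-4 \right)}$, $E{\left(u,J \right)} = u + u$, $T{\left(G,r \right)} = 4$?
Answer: $-464791866$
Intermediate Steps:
$E{\left(u,J \right)} = 2 u$
$n = -28$ ($n = 7 \left(-1\right) 4 = \left(-7\right) 4 = -28$)
$l{\left(W \right)} = 6$ ($l{\left(W \right)} = - \frac{2 \cdot 6 - 24}{2} = - \frac{12 - 24}{2} = \left(- \frac{1}{2}\right) \left(-12\right) = 6$)
$\left(l{\left(n \right)} - -10620\right) \left(-25389 - 18352\right) = \left(6 - -10620\right) \left(-25389 - 18352\right) = \left(6 + 10620\right) \left(-43741\right) = 10626 \left(-43741\right) = -464791866$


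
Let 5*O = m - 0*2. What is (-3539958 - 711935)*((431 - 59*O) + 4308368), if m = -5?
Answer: -18320803168194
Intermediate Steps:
O = -1 (O = (-5 - 0*2)/5 = (-5 - 10*0)/5 = (-5 + 0)/5 = (1/5)*(-5) = -1)
(-3539958 - 711935)*((431 - 59*O) + 4308368) = (-3539958 - 711935)*((431 - 59*(-1)) + 4308368) = -4251893*((431 + 59) + 4308368) = -4251893*(490 + 4308368) = -4251893*4308858 = -18320803168194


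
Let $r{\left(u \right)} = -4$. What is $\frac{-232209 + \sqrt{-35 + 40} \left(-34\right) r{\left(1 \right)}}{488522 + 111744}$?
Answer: $- \frac{232209}{600266} + \frac{68 \sqrt{5}}{300133} \approx -0.38634$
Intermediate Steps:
$\frac{-232209 + \sqrt{-35 + 40} \left(-34\right) r{\left(1 \right)}}{488522 + 111744} = \frac{-232209 + \sqrt{-35 + 40} \left(-34\right) \left(-4\right)}{488522 + 111744} = \frac{-232209 + \sqrt{5} \left(-34\right) \left(-4\right)}{600266} = \left(-232209 + - 34 \sqrt{5} \left(-4\right)\right) \frac{1}{600266} = \left(-232209 + 136 \sqrt{5}\right) \frac{1}{600266} = - \frac{232209}{600266} + \frac{68 \sqrt{5}}{300133}$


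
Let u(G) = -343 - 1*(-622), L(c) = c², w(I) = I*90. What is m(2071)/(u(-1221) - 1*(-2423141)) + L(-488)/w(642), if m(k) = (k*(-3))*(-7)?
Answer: 28981792123/7001260380 ≈ 4.1395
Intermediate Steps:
w(I) = 90*I
m(k) = 21*k (m(k) = -3*k*(-7) = 21*k)
u(G) = 279 (u(G) = -343 + 622 = 279)
m(2071)/(u(-1221) - 1*(-2423141)) + L(-488)/w(642) = (21*2071)/(279 - 1*(-2423141)) + (-488)²/((90*642)) = 43491/(279 + 2423141) + 238144/57780 = 43491/2423420 + 238144*(1/57780) = 43491*(1/2423420) + 59536/14445 = 43491/2423420 + 59536/14445 = 28981792123/7001260380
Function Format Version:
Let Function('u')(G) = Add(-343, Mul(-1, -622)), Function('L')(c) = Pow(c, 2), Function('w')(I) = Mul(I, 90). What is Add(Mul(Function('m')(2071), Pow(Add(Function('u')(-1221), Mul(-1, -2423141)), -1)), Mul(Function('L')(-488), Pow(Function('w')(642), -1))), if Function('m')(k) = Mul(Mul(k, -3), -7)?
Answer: Rational(28981792123, 7001260380) ≈ 4.1395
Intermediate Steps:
Function('w')(I) = Mul(90, I)
Function('m')(k) = Mul(21, k) (Function('m')(k) = Mul(Mul(-3, k), -7) = Mul(21, k))
Function('u')(G) = 279 (Function('u')(G) = Add(-343, 622) = 279)
Add(Mul(Function('m')(2071), Pow(Add(Function('u')(-1221), Mul(-1, -2423141)), -1)), Mul(Function('L')(-488), Pow(Function('w')(642), -1))) = Add(Mul(Mul(21, 2071), Pow(Add(279, Mul(-1, -2423141)), -1)), Mul(Pow(-488, 2), Pow(Mul(90, 642), -1))) = Add(Mul(43491, Pow(Add(279, 2423141), -1)), Mul(238144, Pow(57780, -1))) = Add(Mul(43491, Pow(2423420, -1)), Mul(238144, Rational(1, 57780))) = Add(Mul(43491, Rational(1, 2423420)), Rational(59536, 14445)) = Add(Rational(43491, 2423420), Rational(59536, 14445)) = Rational(28981792123, 7001260380)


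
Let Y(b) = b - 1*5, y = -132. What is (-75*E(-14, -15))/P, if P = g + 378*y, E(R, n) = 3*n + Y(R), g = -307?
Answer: -4800/50203 ≈ -0.095612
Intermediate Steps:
Y(b) = -5 + b (Y(b) = b - 5 = -5 + b)
E(R, n) = -5 + R + 3*n (E(R, n) = 3*n + (-5 + R) = -5 + R + 3*n)
P = -50203 (P = -307 + 378*(-132) = -307 - 49896 = -50203)
(-75*E(-14, -15))/P = -75*(-5 - 14 + 3*(-15))/(-50203) = -75*(-5 - 14 - 45)*(-1/50203) = -75*(-64)*(-1/50203) = 4800*(-1/50203) = -4800/50203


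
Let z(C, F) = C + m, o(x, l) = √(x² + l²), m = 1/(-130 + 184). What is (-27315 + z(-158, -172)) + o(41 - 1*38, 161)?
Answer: -1483541/54 + √25930 ≈ -27312.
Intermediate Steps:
m = 1/54 ≈ 0.018519
o(x, l) = √(l² + x²)
z(C, F) = 1/54 + C (z(C, F) = C + 1/54 = 1/54 + C)
(-27315 + z(-158, -172)) + o(41 - 1*38, 161) = (-27315 + (1/54 - 158)) + √(161² + (41 - 1*38)²) = (-27315 - 8531/54) + √(25921 + (41 - 38)²) = -1483541/54 + √(25921 + 3²) = -1483541/54 + √(25921 + 9) = -1483541/54 + √25930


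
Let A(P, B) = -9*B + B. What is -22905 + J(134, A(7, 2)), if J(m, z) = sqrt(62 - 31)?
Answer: -22905 + sqrt(31) ≈ -22899.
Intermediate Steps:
A(P, B) = -8*B
J(m, z) = sqrt(31)
-22905 + J(134, A(7, 2)) = -22905 + sqrt(31)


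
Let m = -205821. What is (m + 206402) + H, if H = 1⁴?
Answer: 582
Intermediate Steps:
H = 1
(m + 206402) + H = (-205821 + 206402) + 1 = 581 + 1 = 582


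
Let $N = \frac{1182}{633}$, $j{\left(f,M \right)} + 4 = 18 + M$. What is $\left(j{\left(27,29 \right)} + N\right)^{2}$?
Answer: $\frac{89624089}{44521} \approx 2013.1$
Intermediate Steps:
$j{\left(f,M \right)} = 14 + M$ ($j{\left(f,M \right)} = -4 + \left(18 + M\right) = 14 + M$)
$N = \frac{394}{211}$ ($N = 1182 \cdot \frac{1}{633} = \frac{394}{211} \approx 1.8673$)
$\left(j{\left(27,29 \right)} + N\right)^{2} = \left(\left(14 + 29\right) + \frac{394}{211}\right)^{2} = \left(43 + \frac{394}{211}\right)^{2} = \left(\frac{9467}{211}\right)^{2} = \frac{89624089}{44521}$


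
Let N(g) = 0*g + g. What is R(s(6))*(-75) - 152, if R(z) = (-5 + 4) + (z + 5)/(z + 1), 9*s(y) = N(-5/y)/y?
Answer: -145688/319 ≈ -456.70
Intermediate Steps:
N(g) = g (N(g) = 0 + g = g)
s(y) = -5/(9*y**2) (s(y) = ((-5/y)/y)/9 = (-5/y**2)/9 = -5/(9*y**2))
R(z) = -1 + (5 + z)/(1 + z)
R(s(6))*(-75) - 152 = (4/(1 - 5/9/6**2))*(-75) - 152 = (4/(1 - 5/9*1/36))*(-75) - 152 = (4/(1 - 5/324))*(-75) - 152 = (4/(319/324))*(-75) - 152 = (4*(324/319))*(-75) - 152 = (1296/319)*(-75) - 152 = -97200/319 - 152 = -145688/319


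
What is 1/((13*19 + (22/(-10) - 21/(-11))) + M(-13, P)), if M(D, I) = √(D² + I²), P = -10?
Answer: 746295/183304036 - 3025*√269/183304036 ≈ 0.0038007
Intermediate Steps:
1/((13*19 + (22/(-10) - 21/(-11))) + M(-13, P)) = 1/((13*19 + (22/(-10) - 21/(-11))) + √((-13)² + (-10)²)) = 1/((247 + (22*(-⅒) - 21*(-1/11))) + √(169 + 100)) = 1/((247 + (-11/5 + 21/11)) + √269) = 1/((247 - 16/55) + √269) = 1/(13569/55 + √269)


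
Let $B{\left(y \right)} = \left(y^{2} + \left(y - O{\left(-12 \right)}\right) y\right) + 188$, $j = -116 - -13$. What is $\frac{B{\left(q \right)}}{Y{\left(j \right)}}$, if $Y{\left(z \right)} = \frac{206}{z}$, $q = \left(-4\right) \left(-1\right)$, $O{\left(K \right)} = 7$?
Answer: $-96$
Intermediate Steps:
$q = 4$
$j = -103$ ($j = -116 + 13 = -103$)
$B{\left(y \right)} = 188 + y^{2} + y \left(-7 + y\right)$ ($B{\left(y \right)} = \left(y^{2} + \left(y - 7\right) y\right) + 188 = \left(y^{2} + \left(-7 + y\right) y\right) + 188 = \left(y^{2} + y \left(-7 + y\right)\right) + 188 = 188 + y^{2} + y \left(-7 + y\right)$)
$\frac{B{\left(q \right)}}{Y{\left(j \right)}} = \frac{188 - 28 + 2 \cdot 4^{2}}{206 \frac{1}{-103}} = \frac{188 - 28 + 2 \cdot 16}{206 \left(- \frac{1}{103}\right)} = \frac{188 - 28 + 32}{-2} = 192 \left(- \frac{1}{2}\right) = -96$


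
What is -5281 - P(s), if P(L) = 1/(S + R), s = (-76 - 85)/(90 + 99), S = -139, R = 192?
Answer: -279894/53 ≈ -5281.0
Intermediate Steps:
s = -23/27 (s = -161/189 = -161*1/189 = -23/27 ≈ -0.85185)
P(L) = 1/53 (P(L) = 1/(-139 + 192) = 1/53)
-5281 - P(s) = -5281 - 1*1/53 = -5281 - 1/53 = -279894/53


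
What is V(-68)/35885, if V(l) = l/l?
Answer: 1/35885 ≈ 2.7867e-5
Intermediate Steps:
V(l) = 1
V(-68)/35885 = 1/35885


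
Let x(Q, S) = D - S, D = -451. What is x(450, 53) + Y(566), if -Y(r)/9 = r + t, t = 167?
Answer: -7101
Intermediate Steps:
x(Q, S) = -451 - S
Y(r) = -1503 - 9*r (Y(r) = -9*(r + 167) = -9*(167 + r) = -1503 - 9*r)
x(450, 53) + Y(566) = (-451 - 1*53) + (-1503 - 9*566) = (-451 - 53) + (-1503 - 5094) = -504 - 6597 = -7101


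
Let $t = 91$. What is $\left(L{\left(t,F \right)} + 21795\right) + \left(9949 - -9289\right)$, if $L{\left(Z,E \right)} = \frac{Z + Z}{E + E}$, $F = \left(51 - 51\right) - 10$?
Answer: $\frac{410239}{10} \approx 41024.0$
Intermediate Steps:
$F = -10$ ($F = 0 - 10 = -10$)
$L{\left(Z,E \right)} = \frac{Z}{E}$ ($L{\left(Z,E \right)} = \frac{2 Z}{2 E} = 2 Z \frac{1}{2 E} = \frac{Z}{E}$)
$\left(L{\left(t,F \right)} + 21795\right) + \left(9949 - -9289\right) = \left(\frac{91}{-10} + 21795\right) + \left(9949 - -9289\right) = \left(91 \left(- \frac{1}{10}\right) + 21795\right) + \left(9949 + 9289\right) = \left(- \frac{91}{10} + 21795\right) + 19238 = \frac{217859}{10} + 19238 = \frac{410239}{10}$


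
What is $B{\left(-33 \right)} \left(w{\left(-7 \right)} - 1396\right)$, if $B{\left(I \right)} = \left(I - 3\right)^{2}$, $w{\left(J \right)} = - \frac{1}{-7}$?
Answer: $- \frac{12663216}{7} \approx -1.809 \cdot 10^{6}$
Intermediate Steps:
$w{\left(J \right)} = \frac{1}{7}$ ($w{\left(J \right)} = \left(-1\right) \left(- \frac{1}{7}\right) = \frac{1}{7}$)
$B{\left(I \right)} = \left(-3 + I\right)^{2}$
$B{\left(-33 \right)} \left(w{\left(-7 \right)} - 1396\right) = \left(-3 - 33\right)^{2} \left(\frac{1}{7} - 1396\right) = \left(-36\right)^{2} \left(- \frac{9771}{7}\right) = 1296 \left(- \frac{9771}{7}\right) = - \frac{12663216}{7}$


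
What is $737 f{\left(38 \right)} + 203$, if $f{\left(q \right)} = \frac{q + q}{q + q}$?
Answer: $940$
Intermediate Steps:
$f{\left(q \right)} = 1$ ($f{\left(q \right)} = \frac{2 q}{2 q} = 2 q \frac{1}{2 q} = 1$)
$737 f{\left(38 \right)} + 203 = 737 \cdot 1 + 203 = 737 + 203 = 940$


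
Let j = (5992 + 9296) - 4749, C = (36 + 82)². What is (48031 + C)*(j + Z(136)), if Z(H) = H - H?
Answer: 652943745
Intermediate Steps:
C = 13924 (C = 118² = 13924)
Z(H) = 0
j = 10539 (j = 15288 - 4749 = 10539)
(48031 + C)*(j + Z(136)) = (48031 + 13924)*(10539 + 0) = 61955*10539 = 652943745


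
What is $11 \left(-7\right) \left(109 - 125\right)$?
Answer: $1232$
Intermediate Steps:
$11 \left(-7\right) \left(109 - 125\right) = \left(-77\right) \left(-16\right) = 1232$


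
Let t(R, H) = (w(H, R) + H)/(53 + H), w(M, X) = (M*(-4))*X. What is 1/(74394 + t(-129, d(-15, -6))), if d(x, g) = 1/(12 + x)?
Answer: 158/11753735 ≈ 1.3443e-5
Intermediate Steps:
w(M, X) = -4*M*X (w(M, X) = (-4*M)*X = -4*M*X)
t(R, H) = (H - 4*H*R)/(53 + H) (t(R, H) = (-4*H*R + H)/(53 + H) = (H - 4*H*R)/(53 + H))
1/(74394 + t(-129, d(-15, -6))) = 1/(74394 + (1 - 4*(-129))/((12 - 15)*(53 + 1/(12 - 15)))) = 1/(74394 + (1 + 516)/((-3)*(53 + 1/(-3)))) = 1/(74394 - ⅓*517/(53 - ⅓)) = 1/(74394 - ⅓*517/158/3) = 1/(74394 - ⅓*3/158*517) = 1/(74394 - 517/158) = 1/(11753735/158) = 158/11753735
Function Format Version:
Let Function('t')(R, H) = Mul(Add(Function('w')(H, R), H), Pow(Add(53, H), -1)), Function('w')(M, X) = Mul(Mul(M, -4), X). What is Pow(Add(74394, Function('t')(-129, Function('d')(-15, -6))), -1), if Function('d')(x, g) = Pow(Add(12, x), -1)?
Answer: Rational(158, 11753735) ≈ 1.3443e-5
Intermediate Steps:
Function('w')(M, X) = Mul(-4, M, X) (Function('w')(M, X) = Mul(Mul(-4, M), X) = Mul(-4, M, X))
Function('t')(R, H) = Mul(Pow(Add(53, H), -1), Add(H, Mul(-4, H, R))) (Function('t')(R, H) = Mul(Add(Mul(-4, H, R), H), Pow(Add(53, H), -1)) = Mul(Add(H, Mul(-4, H, R)), Pow(Add(53, H), -1)) = Mul(Pow(Add(53, H), -1), Add(H, Mul(-4, H, R))))
Pow(Add(74394, Function('t')(-129, Function('d')(-15, -6))), -1) = Pow(Add(74394, Mul(Pow(Add(12, -15), -1), Pow(Add(53, Pow(Add(12, -15), -1)), -1), Add(1, Mul(-4, -129)))), -1) = Pow(Add(74394, Mul(Pow(-3, -1), Pow(Add(53, Pow(-3, -1)), -1), Add(1, 516))), -1) = Pow(Add(74394, Mul(Rational(-1, 3), Pow(Add(53, Rational(-1, 3)), -1), 517)), -1) = Pow(Add(74394, Mul(Rational(-1, 3), Pow(Rational(158, 3), -1), 517)), -1) = Pow(Add(74394, Mul(Rational(-1, 3), Rational(3, 158), 517)), -1) = Pow(Add(74394, Rational(-517, 158)), -1) = Pow(Rational(11753735, 158), -1) = Rational(158, 11753735)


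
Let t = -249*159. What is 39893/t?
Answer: -39893/39591 ≈ -1.0076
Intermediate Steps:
t = -39591
39893/t = 39893/(-39591) = 39893*(-1/39591) = -39893/39591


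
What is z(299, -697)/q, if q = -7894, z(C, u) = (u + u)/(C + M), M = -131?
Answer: 697/663096 ≈ 0.0010511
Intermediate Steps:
z(C, u) = 2*u/(-131 + C) (z(C, u) = (u + u)/(C - 131) = (2*u)/(-131 + C) = 2*u/(-131 + C))
z(299, -697)/q = (2*(-697)/(-131 + 299))/(-7894) = (2*(-697)/168)*(-1/7894) = (2*(-697)*(1/168))*(-1/7894) = -697/84*(-1/7894) = 697/663096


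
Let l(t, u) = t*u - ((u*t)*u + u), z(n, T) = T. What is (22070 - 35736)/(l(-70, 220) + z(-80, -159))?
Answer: -13666/3372221 ≈ -0.0040525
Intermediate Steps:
l(t, u) = -u + t*u - t*u² (l(t, u) = t*u - ((t*u)*u + u) = t*u - (t*u² + u) = t*u - (u + t*u²) = t*u + (-u - t*u²) = -u + t*u - t*u²)
(22070 - 35736)/(l(-70, 220) + z(-80, -159)) = (22070 - 35736)/(220*(-1 - 70 - 1*(-70)*220) - 159) = -13666/(220*(-1 - 70 + 15400) - 159) = -13666/(220*15329 - 159) = -13666/(3372380 - 159) = -13666/3372221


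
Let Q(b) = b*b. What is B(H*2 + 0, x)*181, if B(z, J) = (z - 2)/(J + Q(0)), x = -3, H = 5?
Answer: -1448/3 ≈ -482.67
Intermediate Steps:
Q(b) = b²
B(z, J) = (-2 + z)/J (B(z, J) = (z - 2)/(J + 0²) = (-2 + z)/(J + 0) = (-2 + z)/J)
B(H*2 + 0, x)*181 = ((-2 + (5*2 + 0))/(-3))*181 = -(-2 + (10 + 0))/3*181 = -(-2 + 10)/3*181 = -⅓*8*181 = -8/3*181 = -1448/3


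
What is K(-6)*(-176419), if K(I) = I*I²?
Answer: 38106504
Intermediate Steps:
K(I) = I³
K(-6)*(-176419) = (-6)³*(-176419) = -216*(-176419) = 38106504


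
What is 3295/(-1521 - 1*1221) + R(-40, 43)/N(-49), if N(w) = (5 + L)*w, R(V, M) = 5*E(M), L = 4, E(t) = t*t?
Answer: -8934295/403074 ≈ -22.165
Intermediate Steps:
E(t) = t²
R(V, M) = 5*M²
N(w) = 9*w (N(w) = (5 + 4)*w = 9*w)
3295/(-1521 - 1*1221) + R(-40, 43)/N(-49) = 3295/(-1521 - 1*1221) + (5*43²)/((9*(-49))) = 3295/(-1521 - 1221) + (5*1849)/(-441) = 3295/(-2742) + 9245*(-1/441) = 3295*(-1/2742) - 9245/441 = -3295/2742 - 9245/441 = -8934295/403074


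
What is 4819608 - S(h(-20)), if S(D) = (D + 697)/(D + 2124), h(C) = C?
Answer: 10140454555/2104 ≈ 4.8196e+6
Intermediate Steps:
S(D) = (697 + D)/(2124 + D)
4819608 - S(h(-20)) = 4819608 - (697 - 20)/(2124 - 20) = 4819608 - 677/2104 = 10140454555/2104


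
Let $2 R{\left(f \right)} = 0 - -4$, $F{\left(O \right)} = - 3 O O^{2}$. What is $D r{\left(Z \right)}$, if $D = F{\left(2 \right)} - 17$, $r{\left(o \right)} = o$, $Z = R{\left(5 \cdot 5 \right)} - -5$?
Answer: $-287$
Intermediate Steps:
$F{\left(O \right)} = - 3 O^{3}$
$R{\left(f \right)} = 2$ ($R{\left(f \right)} = \frac{0 - -4}{2} = \frac{0 + 4}{2} = \frac{1}{2} \cdot 4 = 2$)
$Z = 7$ ($Z = 2 - -5 = 2 + 5 = 7$)
$D = -41$ ($D = - 3 \cdot 2^{3} - 17 = \left(-3\right) 8 - 17 = -24 - 17 = -41$)
$D r{\left(Z \right)} = \left(-41\right) 7 = -287$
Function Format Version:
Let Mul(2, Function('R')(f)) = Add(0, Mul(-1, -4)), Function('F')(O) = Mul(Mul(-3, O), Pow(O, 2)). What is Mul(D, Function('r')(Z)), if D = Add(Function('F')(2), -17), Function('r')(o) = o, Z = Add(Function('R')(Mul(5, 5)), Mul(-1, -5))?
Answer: -287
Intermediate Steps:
Function('F')(O) = Mul(-3, Pow(O, 3))
Function('R')(f) = 2 (Function('R')(f) = Mul(Rational(1, 2), Add(0, Mul(-1, -4))) = Mul(Rational(1, 2), Add(0, 4)) = Mul(Rational(1, 2), 4) = 2)
Z = 7 (Z = Add(2, Mul(-1, -5)) = Add(2, 5) = 7)
D = -41 (D = Add(Mul(-3, Pow(2, 3)), -17) = Add(Mul(-3, 8), -17) = Add(-24, -17) = -41)
Mul(D, Function('r')(Z)) = Mul(-41, 7) = -287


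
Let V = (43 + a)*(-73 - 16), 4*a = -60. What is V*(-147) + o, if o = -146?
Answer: 366178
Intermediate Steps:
a = -15 (a = (¼)*(-60) = -15)
V = -2492 (V = (43 - 15)*(-73 - 16) = 28*(-89) = -2492)
V*(-147) + o = -2492*(-147) - 146 = 366324 - 146 = 366178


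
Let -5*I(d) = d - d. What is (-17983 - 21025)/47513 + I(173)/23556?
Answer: -39008/47513 ≈ -0.82100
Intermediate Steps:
I(d) = 0 (I(d) = -(d - d)/5 = -1/5*0 = 0)
(-17983 - 21025)/47513 + I(173)/23556 = (-17983 - 21025)/47513 + 0/23556 = -39008*1/47513 + 0*(1/23556) = -39008/47513 + 0 = -39008/47513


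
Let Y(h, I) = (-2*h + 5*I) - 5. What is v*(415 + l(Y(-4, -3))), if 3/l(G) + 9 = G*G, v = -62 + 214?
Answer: 2838752/45 ≈ 63083.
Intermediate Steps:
v = 152
Y(h, I) = -5 - 2*h + 5*I
l(G) = 3/(-9 + G²) (l(G) = 3/(-9 + G*G) = 3/(-9 + G²))
v*(415 + l(Y(-4, -3))) = 152*(415 + 3/(-9 + (-5 - 2*(-4) + 5*(-3))²)) = 152*(415 + 3/(-9 + (-5 + 8 - 15)²)) = 152*(415 + 3/(-9 + (-12)²)) = 152*(415 + 3/(-9 + 144)) = 152*(415 + 3/135) = 152*(415 + 3*(1/135)) = 152*(415 + 1/45) = 152*(18676/45) = 2838752/45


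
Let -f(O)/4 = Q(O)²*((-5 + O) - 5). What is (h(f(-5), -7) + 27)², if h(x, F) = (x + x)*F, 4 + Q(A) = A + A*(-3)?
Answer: 912825369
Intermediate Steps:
Q(A) = -4 - 2*A (Q(A) = -4 + (A + A*(-3)) = -4 + (A - 3*A) = -4 - 2*A)
f(O) = -4*(-4 - 2*O)²*(-10 + O) (f(O) = -4*(-4 - 2*O)²*((-5 + O) - 5) = -4*(-4 - 2*O)²*(-10 + O))
h(x, F) = 2*F*x (h(x, F) = (2*x)*F = 2*F*x)
(h(f(-5), -7) + 27)² = (2*(-7)*(16*(2 - 5)²*(10 - 1*(-5))) + 27)² = (2*(-7)*(16*(-3)²*(10 + 5)) + 27)² = (2*(-7)*(16*9*15) + 27)² = (2*(-7)*2160 + 27)² = (-30240 + 27)² = (-30213)² = 912825369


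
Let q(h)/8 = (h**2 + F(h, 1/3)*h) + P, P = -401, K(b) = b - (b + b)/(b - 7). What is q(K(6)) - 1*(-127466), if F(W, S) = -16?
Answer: 124546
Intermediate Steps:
K(b) = b - 2*b/(-7 + b)
q(h) = -3208 - 128*h + 8*h**2 (q(h) = 8*((h**2 - 16*h) - 401) = 8*(-401 + h**2 - 16*h) = -3208 - 128*h + 8*h**2)
q(K(6)) - 1*(-127466) = (-3208 - 768*(-9 + 6)/(-7 + 6) + 8*(6*(-9 + 6)/(-7 + 6))**2) - 1*(-127466) = (-3208 - 768*(-3)/(-1) + 8*(6*(-3)/(-1))**2) + 127466 = (-3208 - 768*(-1)*(-3) + 8*(6*(-1)*(-3))**2) + 127466 = (-3208 - 128*18 + 8*18**2) + 127466 = (-3208 - 2304 + 8*324) + 127466 = (-3208 - 2304 + 2592) + 127466 = -2920 + 127466 = 124546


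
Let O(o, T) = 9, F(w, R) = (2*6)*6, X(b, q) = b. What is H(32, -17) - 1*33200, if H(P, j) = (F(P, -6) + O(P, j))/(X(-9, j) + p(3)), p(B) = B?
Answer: -66427/2 ≈ -33214.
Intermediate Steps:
F(w, R) = 72 (F(w, R) = 12*6 = 72)
H(P, j) = -27/2 (H(P, j) = (72 + 9)/(-9 + 3) = 81/(-6) = 81*(-⅙) = -27/2)
H(32, -17) - 1*33200 = -27/2 - 1*33200 = -27/2 - 33200 = -66427/2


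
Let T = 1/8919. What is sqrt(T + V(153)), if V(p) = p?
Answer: 8*sqrt(21130102)/2973 ≈ 12.369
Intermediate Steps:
T = 1/8919 ≈ 0.00011212
sqrt(T + V(153)) = sqrt(1/8919 + 153) = sqrt(1364608/8919) = 8*sqrt(21130102)/2973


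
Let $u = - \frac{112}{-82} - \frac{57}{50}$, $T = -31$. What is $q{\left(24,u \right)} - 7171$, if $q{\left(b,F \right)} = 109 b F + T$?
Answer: $- \frac{6776446}{1025} \approx -6611.2$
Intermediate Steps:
$u = \frac{463}{2050}$ ($u = \left(-112\right) \left(- \frac{1}{82}\right) - \frac{57}{50} = \frac{56}{41} - \frac{57}{50} = \frac{463}{2050} \approx 0.22585$)
$q{\left(b,F \right)} = -31 + 109 F b$ ($q{\left(b,F \right)} = 109 b F - 31 = 109 F b - 31 = -31 + 109 F b$)
$q{\left(24,u \right)} - 7171 = \left(-31 + 109 \cdot \frac{463}{2050} \cdot 24\right) - 7171 = \left(-31 + \frac{605604}{1025}\right) - 7171 = \frac{573829}{1025} - 7171 = - \frac{6776446}{1025}$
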